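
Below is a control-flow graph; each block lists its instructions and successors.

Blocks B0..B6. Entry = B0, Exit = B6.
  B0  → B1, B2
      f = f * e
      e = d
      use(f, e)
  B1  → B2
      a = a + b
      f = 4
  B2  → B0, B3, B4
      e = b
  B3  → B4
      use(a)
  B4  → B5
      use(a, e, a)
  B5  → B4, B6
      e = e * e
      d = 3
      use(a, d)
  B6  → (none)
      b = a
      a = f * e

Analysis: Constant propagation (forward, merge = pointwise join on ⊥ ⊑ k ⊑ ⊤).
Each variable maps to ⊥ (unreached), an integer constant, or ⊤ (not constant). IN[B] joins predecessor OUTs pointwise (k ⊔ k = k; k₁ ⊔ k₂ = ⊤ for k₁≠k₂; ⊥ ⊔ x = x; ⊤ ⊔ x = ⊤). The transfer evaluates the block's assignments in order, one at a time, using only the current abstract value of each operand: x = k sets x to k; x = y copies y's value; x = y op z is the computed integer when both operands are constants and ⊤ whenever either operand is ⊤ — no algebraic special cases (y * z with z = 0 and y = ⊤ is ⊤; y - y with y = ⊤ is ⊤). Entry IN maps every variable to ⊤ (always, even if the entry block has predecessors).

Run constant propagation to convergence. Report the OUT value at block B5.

Answer: {a: ⊤, b: ⊤, c: ⊤, d: 3, e: ⊤, f: ⊤}

Working:
Converged values:
  B0:   IN=(all ⊤)   OUT=(all ⊤)
  B1:   IN=(all ⊤)   OUT={f:4; rest ⊤}
  B2:   IN=(all ⊤)   OUT=(all ⊤)
  B3:   IN=(all ⊤)   OUT=(all ⊤)
  B4:   IN=(all ⊤)   OUT=(all ⊤)
  B5:   IN=(all ⊤)   OUT={d:3; rest ⊤}
  B6:   IN={d:3; rest ⊤}   OUT={d:3; rest ⊤}

Merge at B5: IN[B5] = OUT[B4] = {a: ⊤, b: ⊤, c: ⊤, d: ⊤, e: ⊤, f: ⊤}
Applying B5's transfer function to that IN value gives OUT[B5] (row B5 above).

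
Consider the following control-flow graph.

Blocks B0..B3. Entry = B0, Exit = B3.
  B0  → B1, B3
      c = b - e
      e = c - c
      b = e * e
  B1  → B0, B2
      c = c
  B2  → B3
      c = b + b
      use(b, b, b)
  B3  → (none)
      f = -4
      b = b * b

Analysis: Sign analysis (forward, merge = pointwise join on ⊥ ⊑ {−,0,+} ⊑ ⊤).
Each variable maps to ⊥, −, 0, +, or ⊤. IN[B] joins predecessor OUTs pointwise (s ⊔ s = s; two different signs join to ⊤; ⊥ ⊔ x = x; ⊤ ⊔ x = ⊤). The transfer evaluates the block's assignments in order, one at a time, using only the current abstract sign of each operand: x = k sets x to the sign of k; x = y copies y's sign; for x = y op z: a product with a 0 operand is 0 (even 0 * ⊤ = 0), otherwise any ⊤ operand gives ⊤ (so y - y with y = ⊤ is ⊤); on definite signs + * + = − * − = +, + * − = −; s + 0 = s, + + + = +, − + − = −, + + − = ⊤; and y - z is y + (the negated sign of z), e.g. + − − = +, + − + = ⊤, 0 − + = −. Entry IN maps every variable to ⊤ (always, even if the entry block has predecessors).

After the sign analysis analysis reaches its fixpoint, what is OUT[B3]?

Converged values:
  B0:  IN=(all ⊤)  OUT=(all ⊤)
  B1:  IN=(all ⊤)  OUT=(all ⊤)
  B2:  IN=(all ⊤)  OUT=(all ⊤)
  B3:  IN=(all ⊤)  OUT={f:-; rest ⊤}

Merge at B3: IN[B3] = OUT[B0] ⊔ OUT[B2] = {a: ⊤, b: ⊤, c: ⊤, d: ⊤, e: ⊤, f: ⊤}
Applying B3's transfer function to that IN value gives OUT[B3] (row B3 above).

Answer: {a: ⊤, b: ⊤, c: ⊤, d: ⊤, e: ⊤, f: -}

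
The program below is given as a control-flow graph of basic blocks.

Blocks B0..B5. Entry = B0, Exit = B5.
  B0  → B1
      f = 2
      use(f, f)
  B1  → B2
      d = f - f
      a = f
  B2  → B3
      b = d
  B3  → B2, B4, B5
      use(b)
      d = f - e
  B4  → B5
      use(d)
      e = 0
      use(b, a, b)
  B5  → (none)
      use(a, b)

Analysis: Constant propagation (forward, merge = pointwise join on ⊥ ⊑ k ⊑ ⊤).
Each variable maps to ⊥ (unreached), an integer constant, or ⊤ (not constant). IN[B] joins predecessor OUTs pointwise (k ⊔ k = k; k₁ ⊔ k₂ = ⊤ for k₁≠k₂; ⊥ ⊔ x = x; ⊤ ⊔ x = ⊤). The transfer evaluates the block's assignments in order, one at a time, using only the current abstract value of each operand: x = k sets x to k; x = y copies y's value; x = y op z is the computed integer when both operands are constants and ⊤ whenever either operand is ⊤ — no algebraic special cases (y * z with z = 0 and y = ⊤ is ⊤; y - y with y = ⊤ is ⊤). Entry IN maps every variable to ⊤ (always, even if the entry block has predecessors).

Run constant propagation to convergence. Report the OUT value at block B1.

Answer: {a: 2, b: ⊤, c: ⊤, d: 0, e: ⊤, f: 2}

Working:
Fixpoint table:
  B0:   IN=(all ⊤)   OUT={f:2; rest ⊤}
  B1:   IN={f:2; rest ⊤}   OUT={a:2, d:0, f:2; rest ⊤}
  B2:   IN={a:2, f:2; rest ⊤}   OUT={a:2, f:2; rest ⊤}
  B3:   IN={a:2, f:2; rest ⊤}   OUT={a:2, f:2; rest ⊤}
  B4:   IN={a:2, f:2; rest ⊤}   OUT={a:2, e:0, f:2; rest ⊤}
  B5:   IN={a:2, f:2; rest ⊤}   OUT={a:2, f:2; rest ⊤}

Merge at B1: IN[B1] = OUT[B0] = {a: ⊤, b: ⊤, c: ⊤, d: ⊤, e: ⊤, f: 2}
Applying B1's transfer function to that IN value gives OUT[B1] (row B1 above).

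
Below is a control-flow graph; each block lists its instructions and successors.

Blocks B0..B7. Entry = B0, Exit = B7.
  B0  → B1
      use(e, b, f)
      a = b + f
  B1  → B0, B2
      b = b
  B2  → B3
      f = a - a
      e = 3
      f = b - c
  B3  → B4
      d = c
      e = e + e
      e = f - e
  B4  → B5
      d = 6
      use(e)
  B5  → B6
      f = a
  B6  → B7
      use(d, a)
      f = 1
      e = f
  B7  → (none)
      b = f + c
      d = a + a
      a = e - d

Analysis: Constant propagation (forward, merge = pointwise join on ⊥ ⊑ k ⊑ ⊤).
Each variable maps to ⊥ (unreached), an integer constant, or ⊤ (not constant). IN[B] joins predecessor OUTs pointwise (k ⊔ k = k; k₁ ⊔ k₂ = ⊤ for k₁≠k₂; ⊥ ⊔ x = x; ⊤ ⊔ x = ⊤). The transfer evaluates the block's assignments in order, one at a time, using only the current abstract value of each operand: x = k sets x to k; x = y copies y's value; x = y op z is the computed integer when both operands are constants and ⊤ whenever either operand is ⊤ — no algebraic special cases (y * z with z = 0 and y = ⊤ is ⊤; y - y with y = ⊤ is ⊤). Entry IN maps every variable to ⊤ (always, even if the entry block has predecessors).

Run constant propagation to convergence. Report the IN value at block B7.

Answer: {a: ⊤, b: ⊤, c: ⊤, d: 6, e: 1, f: 1}

Derivation:
Per-block solution:
  B0: | IN=(all ⊤) | OUT=(all ⊤)
  B1: | IN=(all ⊤) | OUT=(all ⊤)
  B2: | IN=(all ⊤) | OUT={e:3; rest ⊤}
  B3: | IN={e:3; rest ⊤} | OUT=(all ⊤)
  B4: | IN=(all ⊤) | OUT={d:6; rest ⊤}
  B5: | IN={d:6; rest ⊤} | OUT={d:6; rest ⊤}
  B6: | IN={d:6; rest ⊤} | OUT={d:6, e:1, f:1; rest ⊤}
  B7: | IN={d:6, e:1, f:1; rest ⊤} | OUT={e:1, f:1; rest ⊤}

Merge at B7: IN[B7] = OUT[B6] = {a: ⊤, b: ⊤, c: ⊤, d: 6, e: 1, f: 1}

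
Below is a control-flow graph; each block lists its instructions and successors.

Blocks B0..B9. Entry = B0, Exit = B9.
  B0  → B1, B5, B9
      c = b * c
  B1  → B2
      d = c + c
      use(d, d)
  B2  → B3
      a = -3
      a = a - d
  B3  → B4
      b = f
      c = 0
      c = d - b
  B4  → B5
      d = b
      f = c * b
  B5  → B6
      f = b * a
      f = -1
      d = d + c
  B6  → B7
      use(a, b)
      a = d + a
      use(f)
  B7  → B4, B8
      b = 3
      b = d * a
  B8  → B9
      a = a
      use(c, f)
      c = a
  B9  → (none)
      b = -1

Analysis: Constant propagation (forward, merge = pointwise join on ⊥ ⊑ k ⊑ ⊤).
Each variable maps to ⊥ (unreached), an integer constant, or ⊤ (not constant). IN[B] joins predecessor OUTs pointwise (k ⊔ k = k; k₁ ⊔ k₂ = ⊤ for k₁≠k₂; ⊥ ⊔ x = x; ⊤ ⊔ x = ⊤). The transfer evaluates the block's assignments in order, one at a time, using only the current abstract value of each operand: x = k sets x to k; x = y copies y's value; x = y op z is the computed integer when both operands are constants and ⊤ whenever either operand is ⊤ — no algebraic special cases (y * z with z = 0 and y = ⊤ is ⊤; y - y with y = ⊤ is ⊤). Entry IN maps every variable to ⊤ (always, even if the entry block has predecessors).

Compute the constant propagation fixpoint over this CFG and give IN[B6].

Answer: {a: ⊤, b: ⊤, c: ⊤, d: ⊤, e: ⊤, f: -1}

Derivation:
Per-block solution:
  B0: | IN=(all ⊤) | OUT=(all ⊤)
  B1: | IN=(all ⊤) | OUT=(all ⊤)
  B2: | IN=(all ⊤) | OUT=(all ⊤)
  B3: | IN=(all ⊤) | OUT=(all ⊤)
  B4: | IN=(all ⊤) | OUT=(all ⊤)
  B5: | IN=(all ⊤) | OUT={f:-1; rest ⊤}
  B6: | IN={f:-1; rest ⊤} | OUT={f:-1; rest ⊤}
  B7: | IN={f:-1; rest ⊤} | OUT={f:-1; rest ⊤}
  B8: | IN={f:-1; rest ⊤} | OUT={f:-1; rest ⊤}
  B9: | IN=(all ⊤) | OUT={b:-1; rest ⊤}

Merge at B6: IN[B6] = OUT[B5] = {a: ⊤, b: ⊤, c: ⊤, d: ⊤, e: ⊤, f: -1}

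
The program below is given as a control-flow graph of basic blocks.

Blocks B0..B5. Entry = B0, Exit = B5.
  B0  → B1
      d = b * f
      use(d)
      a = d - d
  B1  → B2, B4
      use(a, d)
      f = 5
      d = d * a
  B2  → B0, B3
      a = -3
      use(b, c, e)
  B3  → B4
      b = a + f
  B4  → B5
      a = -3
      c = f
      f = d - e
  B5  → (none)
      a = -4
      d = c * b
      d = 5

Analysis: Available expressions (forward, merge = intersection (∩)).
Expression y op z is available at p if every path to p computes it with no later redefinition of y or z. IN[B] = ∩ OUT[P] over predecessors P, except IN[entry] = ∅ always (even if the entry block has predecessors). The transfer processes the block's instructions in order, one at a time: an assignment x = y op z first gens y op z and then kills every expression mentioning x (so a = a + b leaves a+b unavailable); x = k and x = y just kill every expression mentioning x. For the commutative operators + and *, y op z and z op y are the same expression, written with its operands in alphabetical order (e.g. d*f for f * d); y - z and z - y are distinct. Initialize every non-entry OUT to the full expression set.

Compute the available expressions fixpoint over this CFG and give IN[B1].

Answer: {b*f, d-d}

Working:
Fixpoint table:
  B0:  IN={}  OUT={b*f, d-d}
  B1:  IN={b*f, d-d}  OUT={}
  B2:  IN={}  OUT={}
  B3:  IN={}  OUT={a+f}
  B4:  IN={}  OUT={d-e}
  B5:  IN={d-e}  OUT={b*c}

Merge at B1: IN[B1] = OUT[B0] = {b*f, d-d}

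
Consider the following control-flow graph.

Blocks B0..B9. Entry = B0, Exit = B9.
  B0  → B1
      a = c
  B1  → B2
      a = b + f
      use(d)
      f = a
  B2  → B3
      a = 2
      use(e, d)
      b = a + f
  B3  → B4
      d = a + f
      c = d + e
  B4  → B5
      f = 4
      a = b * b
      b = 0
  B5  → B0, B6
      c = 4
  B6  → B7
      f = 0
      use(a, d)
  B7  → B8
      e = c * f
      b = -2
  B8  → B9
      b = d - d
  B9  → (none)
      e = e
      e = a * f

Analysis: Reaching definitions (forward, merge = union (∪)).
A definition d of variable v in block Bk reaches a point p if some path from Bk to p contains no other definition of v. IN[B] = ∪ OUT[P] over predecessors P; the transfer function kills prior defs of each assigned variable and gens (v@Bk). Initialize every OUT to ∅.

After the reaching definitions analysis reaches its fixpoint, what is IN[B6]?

Answer: {a@B4, b@B4, c@B5, d@B3, f@B4}

Working:
Fixpoint table:
  B0:   IN={a@B4, b@B4, c@B5, d@B3, f@B4}   OUT={a@B0, b@B4, c@B5, d@B3, f@B4}
  B1:   IN={a@B0, b@B4, c@B5, d@B3, f@B4}   OUT={a@B1, b@B4, c@B5, d@B3, f@B1}
  B2:   IN={a@B1, b@B4, c@B5, d@B3, f@B1}   OUT={a@B2, b@B2, c@B5, d@B3, f@B1}
  B3:   IN={a@B2, b@B2, c@B5, d@B3, f@B1}   OUT={a@B2, b@B2, c@B3, d@B3, f@B1}
  B4:   IN={a@B2, b@B2, c@B3, d@B3, f@B1}   OUT={a@B4, b@B4, c@B3, d@B3, f@B4}
  B5:   IN={a@B4, b@B4, c@B3, d@B3, f@B4}   OUT={a@B4, b@B4, c@B5, d@B3, f@B4}
  B6:   IN={a@B4, b@B4, c@B5, d@B3, f@B4}   OUT={a@B4, b@B4, c@B5, d@B3, f@B6}
  B7:   IN={a@B4, b@B4, c@B5, d@B3, f@B6}   OUT={a@B4, b@B7, c@B5, d@B3, e@B7, f@B6}
  B8:   IN={a@B4, b@B7, c@B5, d@B3, e@B7, f@B6}   OUT={a@B4, b@B8, c@B5, d@B3, e@B7, f@B6}
  B9:   IN={a@B4, b@B8, c@B5, d@B3, e@B7, f@B6}   OUT={a@B4, b@B8, c@B5, d@B3, e@B9, f@B6}

Merge at B6: IN[B6] = OUT[B5] = {a@B4, b@B4, c@B5, d@B3, f@B4}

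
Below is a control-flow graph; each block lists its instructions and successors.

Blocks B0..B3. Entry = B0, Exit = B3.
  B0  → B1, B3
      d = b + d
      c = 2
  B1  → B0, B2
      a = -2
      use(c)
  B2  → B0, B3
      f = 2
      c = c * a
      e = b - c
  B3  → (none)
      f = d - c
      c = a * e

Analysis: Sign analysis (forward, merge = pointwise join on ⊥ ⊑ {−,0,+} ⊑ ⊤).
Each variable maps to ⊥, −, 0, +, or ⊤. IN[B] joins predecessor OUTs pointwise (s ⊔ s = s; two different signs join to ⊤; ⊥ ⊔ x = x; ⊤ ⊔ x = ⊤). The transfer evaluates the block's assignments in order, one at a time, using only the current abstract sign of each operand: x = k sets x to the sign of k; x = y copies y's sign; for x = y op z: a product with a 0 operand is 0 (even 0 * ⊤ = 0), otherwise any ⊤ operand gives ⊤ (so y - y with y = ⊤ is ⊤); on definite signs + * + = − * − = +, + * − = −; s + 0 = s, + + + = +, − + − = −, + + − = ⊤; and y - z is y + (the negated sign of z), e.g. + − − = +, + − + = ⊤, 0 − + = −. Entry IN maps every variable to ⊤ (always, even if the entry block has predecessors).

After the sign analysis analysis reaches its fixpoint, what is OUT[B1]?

Answer: {a: -, b: ⊤, c: +, d: ⊤, e: ⊤, f: ⊤}

Trace:
Converged values:
  B0:  IN=(all ⊤)  OUT={c:+; rest ⊤}
  B1:  IN={c:+; rest ⊤}  OUT={a:-, c:+; rest ⊤}
  B2:  IN={a:-, c:+; rest ⊤}  OUT={a:-, c:-, f:+; rest ⊤}
  B3:  IN=(all ⊤)  OUT=(all ⊤)

Merge at B1: IN[B1] = OUT[B0] = {a: ⊤, b: ⊤, c: +, d: ⊤, e: ⊤, f: ⊤}
Applying B1's transfer function to that IN value gives OUT[B1] (row B1 above).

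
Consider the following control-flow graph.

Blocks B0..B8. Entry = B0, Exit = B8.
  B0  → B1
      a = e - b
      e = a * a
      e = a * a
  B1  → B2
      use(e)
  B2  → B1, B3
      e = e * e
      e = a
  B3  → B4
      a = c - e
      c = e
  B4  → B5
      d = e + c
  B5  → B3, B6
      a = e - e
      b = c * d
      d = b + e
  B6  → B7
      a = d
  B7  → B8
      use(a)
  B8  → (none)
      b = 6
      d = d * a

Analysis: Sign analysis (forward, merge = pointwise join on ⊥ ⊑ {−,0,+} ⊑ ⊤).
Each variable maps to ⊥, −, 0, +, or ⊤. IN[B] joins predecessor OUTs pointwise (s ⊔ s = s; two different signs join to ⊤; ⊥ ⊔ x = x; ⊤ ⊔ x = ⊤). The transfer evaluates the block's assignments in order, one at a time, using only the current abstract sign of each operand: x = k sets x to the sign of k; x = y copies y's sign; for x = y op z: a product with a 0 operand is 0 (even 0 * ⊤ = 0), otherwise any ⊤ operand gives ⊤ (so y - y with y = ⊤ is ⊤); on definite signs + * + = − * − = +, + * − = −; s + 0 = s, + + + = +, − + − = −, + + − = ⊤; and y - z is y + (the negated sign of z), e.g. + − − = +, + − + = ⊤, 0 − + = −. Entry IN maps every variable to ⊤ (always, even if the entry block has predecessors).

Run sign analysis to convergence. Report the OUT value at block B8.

Fixpoint table:
  B0: | IN=(all ⊤) | OUT=(all ⊤)
  B1: | IN=(all ⊤) | OUT=(all ⊤)
  B2: | IN=(all ⊤) | OUT=(all ⊤)
  B3: | IN=(all ⊤) | OUT=(all ⊤)
  B4: | IN=(all ⊤) | OUT=(all ⊤)
  B5: | IN=(all ⊤) | OUT=(all ⊤)
  B6: | IN=(all ⊤) | OUT=(all ⊤)
  B7: | IN=(all ⊤) | OUT=(all ⊤)
  B8: | IN=(all ⊤) | OUT={b:+; rest ⊤}

Merge at B8: IN[B8] = OUT[B7] = {a: ⊤, b: ⊤, c: ⊤, d: ⊤, e: ⊤, f: ⊤}
Applying B8's transfer function to that IN value gives OUT[B8] (row B8 above).

Answer: {a: ⊤, b: +, c: ⊤, d: ⊤, e: ⊤, f: ⊤}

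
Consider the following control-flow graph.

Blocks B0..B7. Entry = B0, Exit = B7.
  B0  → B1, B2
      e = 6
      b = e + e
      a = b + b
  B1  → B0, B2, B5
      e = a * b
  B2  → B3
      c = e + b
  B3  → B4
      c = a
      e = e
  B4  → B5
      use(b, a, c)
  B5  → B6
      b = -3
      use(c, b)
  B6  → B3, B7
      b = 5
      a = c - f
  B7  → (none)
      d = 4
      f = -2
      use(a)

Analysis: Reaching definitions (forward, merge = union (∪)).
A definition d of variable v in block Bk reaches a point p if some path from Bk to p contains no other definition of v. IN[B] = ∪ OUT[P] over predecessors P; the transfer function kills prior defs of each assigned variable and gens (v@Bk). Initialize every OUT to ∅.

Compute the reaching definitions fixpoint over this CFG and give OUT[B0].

Fixpoint table:
  B0:   IN={a@B0, b@B0, e@B1}   OUT={a@B0, b@B0, e@B0}
  B1:   IN={a@B0, b@B0, e@B0}   OUT={a@B0, b@B0, e@B1}
  B2:   IN={a@B0, b@B0, e@B0, e@B1}   OUT={a@B0, b@B0, c@B2, e@B0, e@B1}
  B3:   IN={a@B0, a@B6, b@B0, b@B6, c@B2, c@B3, e@B0, e@B1, e@B3}   OUT={a@B0, a@B6, b@B0, b@B6, c@B3, e@B3}
  B4:   IN={a@B0, a@B6, b@B0, b@B6, c@B3, e@B3}   OUT={a@B0, a@B6, b@B0, b@B6, c@B3, e@B3}
  B5:   IN={a@B0, a@B6, b@B0, b@B6, c@B3, e@B1, e@B3}   OUT={a@B0, a@B6, b@B5, c@B3, e@B1, e@B3}
  B6:   IN={a@B0, a@B6, b@B5, c@B3, e@B1, e@B3}   OUT={a@B6, b@B6, c@B3, e@B1, e@B3}
  B7:   IN={a@B6, b@B6, c@B3, e@B1, e@B3}   OUT={a@B6, b@B6, c@B3, d@B7, e@B1, e@B3, f@B7}

Merge at B0 (entry node, so the boundary value {} is joined with the incoming edge(s)): IN[B0] = {} ⊔ OUT[B1] = {a@B0, b@B0, e@B1}
Applying B0's transfer function to that IN value gives OUT[B0] (row B0 above).

Answer: {a@B0, b@B0, e@B0}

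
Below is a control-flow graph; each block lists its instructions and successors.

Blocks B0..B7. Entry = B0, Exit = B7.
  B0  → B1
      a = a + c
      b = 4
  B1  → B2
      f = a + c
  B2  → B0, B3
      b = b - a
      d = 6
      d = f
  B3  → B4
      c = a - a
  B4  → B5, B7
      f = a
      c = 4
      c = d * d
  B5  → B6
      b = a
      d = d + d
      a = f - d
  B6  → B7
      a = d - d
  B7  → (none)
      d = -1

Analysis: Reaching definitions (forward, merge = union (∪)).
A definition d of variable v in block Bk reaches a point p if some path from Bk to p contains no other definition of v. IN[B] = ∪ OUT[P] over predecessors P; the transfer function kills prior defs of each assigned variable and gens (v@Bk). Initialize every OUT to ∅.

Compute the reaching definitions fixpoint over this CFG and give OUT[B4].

Answer: {a@B0, b@B2, c@B4, d@B2, f@B4}

Trace:
Fixpoint table:
  B0:   IN={a@B0, b@B2, d@B2, f@B1}   OUT={a@B0, b@B0, d@B2, f@B1}
  B1:   IN={a@B0, b@B0, d@B2, f@B1}   OUT={a@B0, b@B0, d@B2, f@B1}
  B2:   IN={a@B0, b@B0, d@B2, f@B1}   OUT={a@B0, b@B2, d@B2, f@B1}
  B3:   IN={a@B0, b@B2, d@B2, f@B1}   OUT={a@B0, b@B2, c@B3, d@B2, f@B1}
  B4:   IN={a@B0, b@B2, c@B3, d@B2, f@B1}   OUT={a@B0, b@B2, c@B4, d@B2, f@B4}
  B5:   IN={a@B0, b@B2, c@B4, d@B2, f@B4}   OUT={a@B5, b@B5, c@B4, d@B5, f@B4}
  B6:   IN={a@B5, b@B5, c@B4, d@B5, f@B4}   OUT={a@B6, b@B5, c@B4, d@B5, f@B4}
  B7:   IN={a@B0, a@B6, b@B2, b@B5, c@B4, d@B2, d@B5, f@B4}   OUT={a@B0, a@B6, b@B2, b@B5, c@B4, d@B7, f@B4}

Merge at B4: IN[B4] = OUT[B3] = {a@B0, b@B2, c@B3, d@B2, f@B1}
Applying B4's transfer function to that IN value gives OUT[B4] (row B4 above).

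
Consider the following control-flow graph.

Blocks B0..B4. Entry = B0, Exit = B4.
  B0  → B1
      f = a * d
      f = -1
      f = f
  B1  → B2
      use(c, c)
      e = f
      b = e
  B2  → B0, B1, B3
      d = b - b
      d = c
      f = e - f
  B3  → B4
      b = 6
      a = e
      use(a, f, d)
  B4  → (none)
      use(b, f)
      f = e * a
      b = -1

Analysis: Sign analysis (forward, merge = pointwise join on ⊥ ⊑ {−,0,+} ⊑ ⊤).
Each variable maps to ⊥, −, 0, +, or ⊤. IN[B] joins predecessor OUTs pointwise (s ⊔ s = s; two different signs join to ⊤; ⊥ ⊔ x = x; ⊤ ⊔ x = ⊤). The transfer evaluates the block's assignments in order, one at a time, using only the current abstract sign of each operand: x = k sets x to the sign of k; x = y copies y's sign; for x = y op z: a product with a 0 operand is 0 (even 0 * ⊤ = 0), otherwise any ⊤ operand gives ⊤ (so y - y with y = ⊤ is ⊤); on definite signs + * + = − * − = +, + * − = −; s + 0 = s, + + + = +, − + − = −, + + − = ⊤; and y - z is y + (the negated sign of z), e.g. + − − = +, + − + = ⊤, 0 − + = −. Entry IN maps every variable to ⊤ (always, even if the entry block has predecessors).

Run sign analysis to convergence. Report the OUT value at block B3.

Fixpoint table:
  B0:  IN=(all ⊤)  OUT={f:-; rest ⊤}
  B1:  IN=(all ⊤)  OUT=(all ⊤)
  B2:  IN=(all ⊤)  OUT=(all ⊤)
  B3:  IN=(all ⊤)  OUT={b:+; rest ⊤}
  B4:  IN={b:+; rest ⊤}  OUT={b:-; rest ⊤}

Merge at B3: IN[B3] = OUT[B2] = {a: ⊤, b: ⊤, c: ⊤, d: ⊤, e: ⊤, f: ⊤}
Applying B3's transfer function to that IN value gives OUT[B3] (row B3 above).

Answer: {a: ⊤, b: +, c: ⊤, d: ⊤, e: ⊤, f: ⊤}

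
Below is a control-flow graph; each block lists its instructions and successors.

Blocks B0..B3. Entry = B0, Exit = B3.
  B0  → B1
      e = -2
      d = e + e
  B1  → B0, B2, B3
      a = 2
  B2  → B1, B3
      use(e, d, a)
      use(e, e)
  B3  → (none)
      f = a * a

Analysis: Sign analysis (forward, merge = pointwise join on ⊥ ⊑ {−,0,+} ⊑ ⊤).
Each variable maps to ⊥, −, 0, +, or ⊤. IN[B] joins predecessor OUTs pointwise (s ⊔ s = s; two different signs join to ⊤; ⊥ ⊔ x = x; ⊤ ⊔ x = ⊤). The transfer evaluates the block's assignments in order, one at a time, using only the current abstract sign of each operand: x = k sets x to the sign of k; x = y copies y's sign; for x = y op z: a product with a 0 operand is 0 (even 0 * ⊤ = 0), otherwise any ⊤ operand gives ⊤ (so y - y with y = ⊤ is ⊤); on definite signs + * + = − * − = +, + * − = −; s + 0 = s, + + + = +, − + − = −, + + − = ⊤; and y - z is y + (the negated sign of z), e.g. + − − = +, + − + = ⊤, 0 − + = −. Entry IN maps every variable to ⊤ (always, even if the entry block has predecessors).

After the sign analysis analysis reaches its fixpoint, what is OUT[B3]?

Fixpoint table:
  B0:   IN=(all ⊤)   OUT={d:-, e:-; rest ⊤}
  B1:   IN={d:-, e:-; rest ⊤}   OUT={a:+, d:-, e:-; rest ⊤}
  B2:   IN={a:+, d:-, e:-; rest ⊤}   OUT={a:+, d:-, e:-; rest ⊤}
  B3:   IN={a:+, d:-, e:-; rest ⊤}   OUT={a:+, d:-, e:-, f:+; rest ⊤}

Merge at B3: IN[B3] = OUT[B1] ⊔ OUT[B2] = {a: +, b: ⊤, c: ⊤, d: -, e: -, f: ⊤}
Applying B3's transfer function to that IN value gives OUT[B3] (row B3 above).

Answer: {a: +, b: ⊤, c: ⊤, d: -, e: -, f: +}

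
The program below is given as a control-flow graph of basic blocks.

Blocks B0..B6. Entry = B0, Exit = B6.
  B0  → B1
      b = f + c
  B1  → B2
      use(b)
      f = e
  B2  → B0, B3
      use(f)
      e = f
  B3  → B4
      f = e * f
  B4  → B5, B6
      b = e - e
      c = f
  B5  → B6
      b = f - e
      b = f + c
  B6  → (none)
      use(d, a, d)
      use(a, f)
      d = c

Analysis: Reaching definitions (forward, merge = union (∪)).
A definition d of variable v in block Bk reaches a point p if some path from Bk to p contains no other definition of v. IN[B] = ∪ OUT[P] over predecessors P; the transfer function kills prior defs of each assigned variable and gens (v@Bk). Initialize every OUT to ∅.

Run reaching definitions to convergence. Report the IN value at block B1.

Per-block solution:
  B0:   IN={b@B0, e@B2, f@B1}   OUT={b@B0, e@B2, f@B1}
  B1:   IN={b@B0, e@B2, f@B1}   OUT={b@B0, e@B2, f@B1}
  B2:   IN={b@B0, e@B2, f@B1}   OUT={b@B0, e@B2, f@B1}
  B3:   IN={b@B0, e@B2, f@B1}   OUT={b@B0, e@B2, f@B3}
  B4:   IN={b@B0, e@B2, f@B3}   OUT={b@B4, c@B4, e@B2, f@B3}
  B5:   IN={b@B4, c@B4, e@B2, f@B3}   OUT={b@B5, c@B4, e@B2, f@B3}
  B6:   IN={b@B4, b@B5, c@B4, e@B2, f@B3}   OUT={b@B4, b@B5, c@B4, d@B6, e@B2, f@B3}

Merge at B1: IN[B1] = OUT[B0] = {b@B0, e@B2, f@B1}

Answer: {b@B0, e@B2, f@B1}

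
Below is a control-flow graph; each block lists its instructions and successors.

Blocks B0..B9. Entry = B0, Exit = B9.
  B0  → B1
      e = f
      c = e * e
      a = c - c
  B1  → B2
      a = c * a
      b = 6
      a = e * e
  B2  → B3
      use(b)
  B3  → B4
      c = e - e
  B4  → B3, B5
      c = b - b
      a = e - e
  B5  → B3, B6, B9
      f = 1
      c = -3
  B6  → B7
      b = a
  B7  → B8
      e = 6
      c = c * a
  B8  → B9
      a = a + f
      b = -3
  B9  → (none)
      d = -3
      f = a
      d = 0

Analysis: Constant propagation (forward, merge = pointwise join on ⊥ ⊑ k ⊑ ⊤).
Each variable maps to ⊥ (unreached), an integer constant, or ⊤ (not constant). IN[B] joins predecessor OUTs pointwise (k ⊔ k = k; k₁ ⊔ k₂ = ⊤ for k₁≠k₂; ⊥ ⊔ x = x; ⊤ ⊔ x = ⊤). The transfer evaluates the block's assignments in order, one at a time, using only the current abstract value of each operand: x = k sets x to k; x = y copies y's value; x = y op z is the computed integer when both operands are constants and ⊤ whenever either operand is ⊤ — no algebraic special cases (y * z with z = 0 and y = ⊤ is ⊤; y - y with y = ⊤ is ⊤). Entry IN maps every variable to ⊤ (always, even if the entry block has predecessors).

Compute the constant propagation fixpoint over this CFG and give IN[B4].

Converged values:
  B0:   IN=(all ⊤)   OUT=(all ⊤)
  B1:   IN=(all ⊤)   OUT={b:6; rest ⊤}
  B2:   IN={b:6; rest ⊤}   OUT={b:6; rest ⊤}
  B3:   IN={b:6; rest ⊤}   OUT={b:6; rest ⊤}
  B4:   IN={b:6; rest ⊤}   OUT={b:6, c:0; rest ⊤}
  B5:   IN={b:6, c:0; rest ⊤}   OUT={b:6, c:-3, f:1; rest ⊤}
  B6:   IN={b:6, c:-3, f:1; rest ⊤}   OUT={c:-3, f:1; rest ⊤}
  B7:   IN={c:-3, f:1; rest ⊤}   OUT={e:6, f:1; rest ⊤}
  B8:   IN={e:6, f:1; rest ⊤}   OUT={b:-3, e:6, f:1; rest ⊤}
  B9:   IN={f:1; rest ⊤}   OUT={d:0; rest ⊤}

Merge at B4: IN[B4] = OUT[B3] = {a: ⊤, b: 6, c: ⊤, d: ⊤, e: ⊤, f: ⊤}

Answer: {a: ⊤, b: 6, c: ⊤, d: ⊤, e: ⊤, f: ⊤}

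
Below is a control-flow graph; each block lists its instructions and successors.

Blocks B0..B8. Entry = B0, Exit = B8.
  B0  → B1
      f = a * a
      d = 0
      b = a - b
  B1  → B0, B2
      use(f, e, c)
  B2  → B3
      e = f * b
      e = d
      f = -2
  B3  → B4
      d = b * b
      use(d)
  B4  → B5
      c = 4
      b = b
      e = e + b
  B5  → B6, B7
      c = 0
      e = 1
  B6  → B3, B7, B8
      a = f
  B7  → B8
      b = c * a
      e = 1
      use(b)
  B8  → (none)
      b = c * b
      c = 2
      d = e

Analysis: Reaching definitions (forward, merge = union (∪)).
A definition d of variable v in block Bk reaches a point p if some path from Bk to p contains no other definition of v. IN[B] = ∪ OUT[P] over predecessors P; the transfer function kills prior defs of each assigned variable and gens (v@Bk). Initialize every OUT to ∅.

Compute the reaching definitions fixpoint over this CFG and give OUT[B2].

Converged values:
  B0:   IN={b@B0, d@B0, f@B0}   OUT={b@B0, d@B0, f@B0}
  B1:   IN={b@B0, d@B0, f@B0}   OUT={b@B0, d@B0, f@B0}
  B2:   IN={b@B0, d@B0, f@B0}   OUT={b@B0, d@B0, e@B2, f@B2}
  B3:   IN={a@B6, b@B0, b@B4, c@B5, d@B0, d@B3, e@B2, e@B5, f@B2}   OUT={a@B6, b@B0, b@B4, c@B5, d@B3, e@B2, e@B5, f@B2}
  B4:   IN={a@B6, b@B0, b@B4, c@B5, d@B3, e@B2, e@B5, f@B2}   OUT={a@B6, b@B4, c@B4, d@B3, e@B4, f@B2}
  B5:   IN={a@B6, b@B4, c@B4, d@B3, e@B4, f@B2}   OUT={a@B6, b@B4, c@B5, d@B3, e@B5, f@B2}
  B6:   IN={a@B6, b@B4, c@B5, d@B3, e@B5, f@B2}   OUT={a@B6, b@B4, c@B5, d@B3, e@B5, f@B2}
  B7:   IN={a@B6, b@B4, c@B5, d@B3, e@B5, f@B2}   OUT={a@B6, b@B7, c@B5, d@B3, e@B7, f@B2}
  B8:   IN={a@B6, b@B4, b@B7, c@B5, d@B3, e@B5, e@B7, f@B2}   OUT={a@B6, b@B8, c@B8, d@B8, e@B5, e@B7, f@B2}

Merge at B2: IN[B2] = OUT[B1] = {b@B0, d@B0, f@B0}
Applying B2's transfer function to that IN value gives OUT[B2] (row B2 above).

Answer: {b@B0, d@B0, e@B2, f@B2}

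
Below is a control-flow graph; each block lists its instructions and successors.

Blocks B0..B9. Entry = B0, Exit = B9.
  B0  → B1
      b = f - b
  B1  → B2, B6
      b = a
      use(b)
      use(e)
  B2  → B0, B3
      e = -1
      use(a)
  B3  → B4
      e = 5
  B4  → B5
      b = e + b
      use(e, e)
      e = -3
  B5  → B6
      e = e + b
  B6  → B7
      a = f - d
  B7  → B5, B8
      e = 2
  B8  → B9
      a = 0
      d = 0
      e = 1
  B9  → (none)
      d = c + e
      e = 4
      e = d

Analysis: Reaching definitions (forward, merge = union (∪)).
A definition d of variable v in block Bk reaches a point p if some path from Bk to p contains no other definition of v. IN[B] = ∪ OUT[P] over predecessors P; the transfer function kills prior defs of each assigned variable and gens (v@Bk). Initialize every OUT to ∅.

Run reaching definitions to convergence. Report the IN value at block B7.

Answer: {a@B6, b@B1, b@B4, e@B2, e@B5}

Working:
Fixpoint table:
  B0:   IN={b@B1, e@B2}   OUT={b@B0, e@B2}
  B1:   IN={b@B0, e@B2}   OUT={b@B1, e@B2}
  B2:   IN={b@B1, e@B2}   OUT={b@B1, e@B2}
  B3:   IN={b@B1, e@B2}   OUT={b@B1, e@B3}
  B4:   IN={b@B1, e@B3}   OUT={b@B4, e@B4}
  B5:   IN={a@B6, b@B1, b@B4, e@B4, e@B7}   OUT={a@B6, b@B1, b@B4, e@B5}
  B6:   IN={a@B6, b@B1, b@B4, e@B2, e@B5}   OUT={a@B6, b@B1, b@B4, e@B2, e@B5}
  B7:   IN={a@B6, b@B1, b@B4, e@B2, e@B5}   OUT={a@B6, b@B1, b@B4, e@B7}
  B8:   IN={a@B6, b@B1, b@B4, e@B7}   OUT={a@B8, b@B1, b@B4, d@B8, e@B8}
  B9:   IN={a@B8, b@B1, b@B4, d@B8, e@B8}   OUT={a@B8, b@B1, b@B4, d@B9, e@B9}

Merge at B7: IN[B7] = OUT[B6] = {a@B6, b@B1, b@B4, e@B2, e@B5}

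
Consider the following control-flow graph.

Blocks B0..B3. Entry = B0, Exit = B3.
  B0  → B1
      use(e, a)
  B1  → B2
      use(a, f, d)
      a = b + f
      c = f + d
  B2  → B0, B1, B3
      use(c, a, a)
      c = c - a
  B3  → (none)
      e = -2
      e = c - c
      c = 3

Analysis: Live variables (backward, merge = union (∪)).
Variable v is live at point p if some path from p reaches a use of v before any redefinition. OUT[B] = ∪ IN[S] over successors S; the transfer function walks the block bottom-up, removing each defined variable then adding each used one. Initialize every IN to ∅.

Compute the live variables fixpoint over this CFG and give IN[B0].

Per-block solution:
  B0:  IN={a, b, d, e, f}  OUT={a, b, d, e, f}
  B1:  IN={a, b, d, e, f}  OUT={a, b, c, d, e, f}
  B2:  IN={a, b, c, d, e, f}  OUT={a, b, c, d, e, f}
  B3:  IN={c}  OUT={}

Merge at B0: OUT[B0] = IN[B1] = {a, b, d, e, f}
Applying B0's transfer function to that OUT value gives IN[B0] (row B0 above).

Answer: {a, b, d, e, f}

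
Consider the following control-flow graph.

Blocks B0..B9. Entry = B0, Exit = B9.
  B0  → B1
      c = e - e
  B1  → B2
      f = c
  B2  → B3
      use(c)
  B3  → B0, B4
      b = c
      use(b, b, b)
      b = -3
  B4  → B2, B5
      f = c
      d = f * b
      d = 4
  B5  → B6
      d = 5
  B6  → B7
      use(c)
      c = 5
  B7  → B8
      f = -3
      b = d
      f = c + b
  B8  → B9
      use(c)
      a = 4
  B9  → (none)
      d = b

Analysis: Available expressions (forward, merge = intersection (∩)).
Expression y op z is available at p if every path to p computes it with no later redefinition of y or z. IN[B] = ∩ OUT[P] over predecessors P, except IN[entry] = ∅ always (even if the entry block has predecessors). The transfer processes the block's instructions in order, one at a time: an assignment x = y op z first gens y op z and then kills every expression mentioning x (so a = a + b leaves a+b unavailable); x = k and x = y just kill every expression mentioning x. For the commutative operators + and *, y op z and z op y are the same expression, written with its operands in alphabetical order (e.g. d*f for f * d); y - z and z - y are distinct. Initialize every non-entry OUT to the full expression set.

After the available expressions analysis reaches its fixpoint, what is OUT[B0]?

Per-block solution:
  B0: | IN={} | OUT={e-e}
  B1: | IN={e-e} | OUT={e-e}
  B2: | IN={e-e} | OUT={e-e}
  B3: | IN={e-e} | OUT={e-e}
  B4: | IN={e-e} | OUT={b*f, e-e}
  B5: | IN={b*f, e-e} | OUT={b*f, e-e}
  B6: | IN={b*f, e-e} | OUT={b*f, e-e}
  B7: | IN={b*f, e-e} | OUT={b+c, e-e}
  B8: | IN={b+c, e-e} | OUT={b+c, e-e}
  B9: | IN={b+c, e-e} | OUT={b+c, e-e}

Merge at B0 (entry node, so the boundary value {} is joined with the incoming edge(s)): IN[B0] = {} ∩ OUT[B3] = {}
Applying B0's transfer function to that IN value gives OUT[B0] (row B0 above).

Answer: {e-e}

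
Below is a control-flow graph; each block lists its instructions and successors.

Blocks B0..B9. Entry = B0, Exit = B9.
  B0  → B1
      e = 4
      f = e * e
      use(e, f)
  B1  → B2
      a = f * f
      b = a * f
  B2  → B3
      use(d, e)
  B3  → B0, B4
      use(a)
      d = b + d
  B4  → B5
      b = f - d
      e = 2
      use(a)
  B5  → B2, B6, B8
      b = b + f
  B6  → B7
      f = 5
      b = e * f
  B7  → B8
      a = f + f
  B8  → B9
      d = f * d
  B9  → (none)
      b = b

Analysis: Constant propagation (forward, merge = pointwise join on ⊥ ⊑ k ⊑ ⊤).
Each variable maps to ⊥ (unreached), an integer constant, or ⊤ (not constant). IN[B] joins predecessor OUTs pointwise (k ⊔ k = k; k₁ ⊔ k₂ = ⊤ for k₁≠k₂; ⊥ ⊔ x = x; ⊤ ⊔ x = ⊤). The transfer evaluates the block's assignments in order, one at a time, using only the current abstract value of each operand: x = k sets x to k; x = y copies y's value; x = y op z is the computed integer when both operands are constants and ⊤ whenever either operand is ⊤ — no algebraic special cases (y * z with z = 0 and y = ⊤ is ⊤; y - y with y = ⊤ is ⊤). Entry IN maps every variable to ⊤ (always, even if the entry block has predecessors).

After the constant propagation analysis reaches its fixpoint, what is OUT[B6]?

Answer: {a: 256, b: 10, c: ⊤, d: ⊤, e: 2, f: 5}

Derivation:
Converged values:
  B0:   IN=(all ⊤)   OUT={e:4, f:16; rest ⊤}
  B1:   IN={e:4, f:16; rest ⊤}   OUT={a:256, b:4096, e:4, f:16; rest ⊤}
  B2:   IN={a:256, f:16; rest ⊤}   OUT={a:256, f:16; rest ⊤}
  B3:   IN={a:256, f:16; rest ⊤}   OUT={a:256, f:16; rest ⊤}
  B4:   IN={a:256, f:16; rest ⊤}   OUT={a:256, e:2, f:16; rest ⊤}
  B5:   IN={a:256, e:2, f:16; rest ⊤}   OUT={a:256, e:2, f:16; rest ⊤}
  B6:   IN={a:256, e:2, f:16; rest ⊤}   OUT={a:256, b:10, e:2, f:5; rest ⊤}
  B7:   IN={a:256, b:10, e:2, f:5; rest ⊤}   OUT={a:10, b:10, e:2, f:5; rest ⊤}
  B8:   IN={e:2; rest ⊤}   OUT={e:2; rest ⊤}
  B9:   IN={e:2; rest ⊤}   OUT={e:2; rest ⊤}

Merge at B6: IN[B6] = OUT[B5] = {a: 256, b: ⊤, c: ⊤, d: ⊤, e: 2, f: 16}
Applying B6's transfer function to that IN value gives OUT[B6] (row B6 above).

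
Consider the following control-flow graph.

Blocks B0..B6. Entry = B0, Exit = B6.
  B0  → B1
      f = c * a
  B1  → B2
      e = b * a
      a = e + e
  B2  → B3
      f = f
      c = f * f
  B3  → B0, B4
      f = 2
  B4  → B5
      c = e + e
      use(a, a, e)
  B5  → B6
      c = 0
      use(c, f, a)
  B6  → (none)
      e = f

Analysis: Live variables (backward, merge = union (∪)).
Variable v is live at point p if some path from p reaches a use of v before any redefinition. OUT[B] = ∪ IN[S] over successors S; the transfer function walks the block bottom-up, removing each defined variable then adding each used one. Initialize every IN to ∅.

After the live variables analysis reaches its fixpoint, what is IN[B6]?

Answer: {f}

Derivation:
Per-block solution:
  B0:  IN={a, b, c}  OUT={a, b, f}
  B1:  IN={a, b, f}  OUT={a, b, e, f}
  B2:  IN={a, b, e, f}  OUT={a, b, c, e}
  B3:  IN={a, b, c, e}  OUT={a, b, c, e, f}
  B4:  IN={a, e, f}  OUT={a, f}
  B5:  IN={a, f}  OUT={f}
  B6:  IN={f}  OUT={}

B6 is the boundary node: OUT[B6] = {}
Applying B6's transfer function to that OUT value gives IN[B6] (row B6 above).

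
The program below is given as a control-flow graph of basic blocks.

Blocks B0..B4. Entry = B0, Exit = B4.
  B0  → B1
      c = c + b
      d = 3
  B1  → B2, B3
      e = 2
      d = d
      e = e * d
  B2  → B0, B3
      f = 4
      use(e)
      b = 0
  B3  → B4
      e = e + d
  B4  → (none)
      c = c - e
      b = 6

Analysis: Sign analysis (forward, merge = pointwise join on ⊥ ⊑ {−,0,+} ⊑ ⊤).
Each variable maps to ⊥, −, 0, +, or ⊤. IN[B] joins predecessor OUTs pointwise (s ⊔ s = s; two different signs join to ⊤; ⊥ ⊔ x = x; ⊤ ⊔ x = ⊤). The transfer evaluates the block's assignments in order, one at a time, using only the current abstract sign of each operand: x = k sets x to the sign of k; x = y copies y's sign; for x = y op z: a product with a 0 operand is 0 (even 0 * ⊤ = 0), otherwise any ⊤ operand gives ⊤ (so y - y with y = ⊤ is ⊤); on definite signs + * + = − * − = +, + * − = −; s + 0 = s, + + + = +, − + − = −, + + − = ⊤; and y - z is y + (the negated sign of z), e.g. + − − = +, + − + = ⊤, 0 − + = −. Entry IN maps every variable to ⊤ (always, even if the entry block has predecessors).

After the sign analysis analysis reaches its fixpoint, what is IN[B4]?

Answer: {a: ⊤, b: ⊤, c: ⊤, d: +, e: +, f: ⊤}

Derivation:
Fixpoint table:
  B0:   IN=(all ⊤)   OUT={d:+; rest ⊤}
  B1:   IN={d:+; rest ⊤}   OUT={d:+, e:+; rest ⊤}
  B2:   IN={d:+, e:+; rest ⊤}   OUT={b:0, d:+, e:+, f:+; rest ⊤}
  B3:   IN={d:+, e:+; rest ⊤}   OUT={d:+, e:+; rest ⊤}
  B4:   IN={d:+, e:+; rest ⊤}   OUT={b:+, d:+, e:+; rest ⊤}

Merge at B4: IN[B4] = OUT[B3] = {a: ⊤, b: ⊤, c: ⊤, d: +, e: +, f: ⊤}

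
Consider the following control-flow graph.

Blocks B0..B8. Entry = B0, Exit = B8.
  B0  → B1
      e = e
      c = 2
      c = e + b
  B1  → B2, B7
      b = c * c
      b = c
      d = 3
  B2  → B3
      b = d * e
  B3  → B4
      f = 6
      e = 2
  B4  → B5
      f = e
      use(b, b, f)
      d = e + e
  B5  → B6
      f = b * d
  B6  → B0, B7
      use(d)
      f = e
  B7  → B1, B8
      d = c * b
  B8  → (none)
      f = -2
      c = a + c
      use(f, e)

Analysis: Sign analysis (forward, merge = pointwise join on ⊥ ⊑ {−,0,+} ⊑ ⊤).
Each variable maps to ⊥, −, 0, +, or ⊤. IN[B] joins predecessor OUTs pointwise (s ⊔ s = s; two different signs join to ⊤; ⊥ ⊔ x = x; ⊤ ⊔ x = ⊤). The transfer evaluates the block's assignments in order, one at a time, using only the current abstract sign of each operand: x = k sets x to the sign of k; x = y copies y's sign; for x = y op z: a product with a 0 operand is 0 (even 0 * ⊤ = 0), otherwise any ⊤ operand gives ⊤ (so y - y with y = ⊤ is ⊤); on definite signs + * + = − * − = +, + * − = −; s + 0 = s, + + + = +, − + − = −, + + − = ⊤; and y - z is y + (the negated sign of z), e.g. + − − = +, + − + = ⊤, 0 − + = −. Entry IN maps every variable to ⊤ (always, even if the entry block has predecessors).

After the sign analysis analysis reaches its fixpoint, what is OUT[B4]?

Answer: {a: ⊤, b: ⊤, c: ⊤, d: +, e: +, f: +}

Trace:
Per-block solution:
  B0:  IN=(all ⊤)  OUT=(all ⊤)
  B1:  IN=(all ⊤)  OUT={d:+; rest ⊤}
  B2:  IN={d:+; rest ⊤}  OUT={d:+; rest ⊤}
  B3:  IN={d:+; rest ⊤}  OUT={d:+, e:+, f:+; rest ⊤}
  B4:  IN={d:+, e:+, f:+; rest ⊤}  OUT={d:+, e:+, f:+; rest ⊤}
  B5:  IN={d:+, e:+, f:+; rest ⊤}  OUT={d:+, e:+; rest ⊤}
  B6:  IN={d:+, e:+; rest ⊤}  OUT={d:+, e:+, f:+; rest ⊤}
  B7:  IN={d:+; rest ⊤}  OUT=(all ⊤)
  B8:  IN=(all ⊤)  OUT={f:-; rest ⊤}

Merge at B4: IN[B4] = OUT[B3] = {a: ⊤, b: ⊤, c: ⊤, d: +, e: +, f: +}
Applying B4's transfer function to that IN value gives OUT[B4] (row B4 above).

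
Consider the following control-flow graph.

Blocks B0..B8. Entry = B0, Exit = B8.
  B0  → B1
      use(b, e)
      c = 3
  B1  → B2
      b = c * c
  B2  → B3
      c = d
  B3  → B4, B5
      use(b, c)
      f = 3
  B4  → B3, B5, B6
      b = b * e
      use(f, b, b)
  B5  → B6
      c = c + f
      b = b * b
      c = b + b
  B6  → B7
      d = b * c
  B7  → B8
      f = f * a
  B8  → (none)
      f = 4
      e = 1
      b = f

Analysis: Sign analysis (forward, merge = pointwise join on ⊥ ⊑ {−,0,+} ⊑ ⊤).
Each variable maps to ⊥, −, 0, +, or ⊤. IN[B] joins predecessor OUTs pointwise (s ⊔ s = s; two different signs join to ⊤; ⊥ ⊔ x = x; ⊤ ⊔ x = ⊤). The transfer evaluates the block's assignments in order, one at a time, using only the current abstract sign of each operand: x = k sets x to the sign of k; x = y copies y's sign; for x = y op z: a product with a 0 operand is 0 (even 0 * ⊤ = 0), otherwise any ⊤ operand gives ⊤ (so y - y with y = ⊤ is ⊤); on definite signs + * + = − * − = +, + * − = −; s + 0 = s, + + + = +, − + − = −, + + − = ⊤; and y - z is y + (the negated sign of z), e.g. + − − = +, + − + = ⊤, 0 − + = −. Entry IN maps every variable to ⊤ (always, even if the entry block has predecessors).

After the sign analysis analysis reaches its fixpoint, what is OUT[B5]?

Answer: {a: ⊤, b: ⊤, c: ⊤, d: ⊤, e: ⊤, f: +}

Trace:
Per-block solution:
  B0:   IN=(all ⊤)   OUT={c:+; rest ⊤}
  B1:   IN={c:+; rest ⊤}   OUT={b:+, c:+; rest ⊤}
  B2:   IN={b:+, c:+; rest ⊤}   OUT={b:+; rest ⊤}
  B3:   IN=(all ⊤)   OUT={f:+; rest ⊤}
  B4:   IN={f:+; rest ⊤}   OUT={f:+; rest ⊤}
  B5:   IN={f:+; rest ⊤}   OUT={f:+; rest ⊤}
  B6:   IN={f:+; rest ⊤}   OUT={f:+; rest ⊤}
  B7:   IN={f:+; rest ⊤}   OUT=(all ⊤)
  B8:   IN=(all ⊤)   OUT={b:+, e:+, f:+; rest ⊤}

Merge at B5: IN[B5] = OUT[B3] ⊔ OUT[B4] = {a: ⊤, b: ⊤, c: ⊤, d: ⊤, e: ⊤, f: +}
Applying B5's transfer function to that IN value gives OUT[B5] (row B5 above).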